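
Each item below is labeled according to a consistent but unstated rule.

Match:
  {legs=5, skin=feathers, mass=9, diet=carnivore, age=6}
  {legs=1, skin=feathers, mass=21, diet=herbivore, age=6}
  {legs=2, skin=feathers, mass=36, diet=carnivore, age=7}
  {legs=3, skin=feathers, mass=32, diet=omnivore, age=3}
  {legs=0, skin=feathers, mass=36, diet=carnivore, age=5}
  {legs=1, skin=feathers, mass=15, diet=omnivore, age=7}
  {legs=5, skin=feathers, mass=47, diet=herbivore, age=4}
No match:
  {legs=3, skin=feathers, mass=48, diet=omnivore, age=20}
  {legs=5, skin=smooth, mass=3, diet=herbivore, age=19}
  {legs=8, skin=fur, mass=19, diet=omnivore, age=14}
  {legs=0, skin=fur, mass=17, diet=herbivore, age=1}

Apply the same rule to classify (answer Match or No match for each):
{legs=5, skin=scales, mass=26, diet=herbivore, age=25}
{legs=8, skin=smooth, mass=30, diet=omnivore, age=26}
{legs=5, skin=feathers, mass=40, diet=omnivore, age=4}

No match, No match, Match

Every 'Match' example satisfies: skin is feathers AND age ≤ 7. None of the 'No match' examples do.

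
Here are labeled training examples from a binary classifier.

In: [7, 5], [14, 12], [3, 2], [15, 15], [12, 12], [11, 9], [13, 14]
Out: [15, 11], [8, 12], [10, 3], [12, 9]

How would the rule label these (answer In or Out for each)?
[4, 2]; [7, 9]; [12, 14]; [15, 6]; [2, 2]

In, In, In, Out, In

A rule that fits every label: |first − second| ≤ 2 — true of each 'In' example, false of each 'Out' one.
In: [4, 2], since |4−2| = 2.
In: [7, 9], since |7−9| = 2.
In: [12, 14], since |12−14| = 2.
Out: [15, 6], since |15−6| = 9.
In: [2, 2], since |2−2| = 0.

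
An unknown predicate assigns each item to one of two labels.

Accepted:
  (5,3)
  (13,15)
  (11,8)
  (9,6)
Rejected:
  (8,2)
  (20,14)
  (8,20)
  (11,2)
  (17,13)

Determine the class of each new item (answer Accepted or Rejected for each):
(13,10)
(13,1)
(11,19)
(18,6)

Accepted, Rejected, Rejected, Rejected

'Accepted' ⟺ |first − second| ≤ 3.
(13,10): |13−10| = 3 — checks out, so Accepted. (13,1): |13−1| = 12 — fails this test, so Rejected. (11,19): |11−19| = 8 — fails this test, so Rejected. (18,6): |18−6| = 12 — fails this test, so Rejected.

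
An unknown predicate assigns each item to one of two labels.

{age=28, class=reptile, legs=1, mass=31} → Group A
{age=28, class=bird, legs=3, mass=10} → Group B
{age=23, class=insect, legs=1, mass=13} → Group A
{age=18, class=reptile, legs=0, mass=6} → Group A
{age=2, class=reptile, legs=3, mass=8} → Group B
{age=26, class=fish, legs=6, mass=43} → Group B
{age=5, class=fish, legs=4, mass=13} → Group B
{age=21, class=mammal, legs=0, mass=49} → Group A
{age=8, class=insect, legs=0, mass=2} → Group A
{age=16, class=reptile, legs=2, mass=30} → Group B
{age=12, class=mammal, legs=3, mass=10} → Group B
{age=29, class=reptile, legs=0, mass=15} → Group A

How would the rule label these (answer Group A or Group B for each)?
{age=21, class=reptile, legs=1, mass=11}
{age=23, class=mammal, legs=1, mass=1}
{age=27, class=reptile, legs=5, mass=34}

Every 'Group A' example satisfies: legs ≤ 1. None of the 'Group B' examples do.
Group A: {age=21, class=reptile, legs=1, mass=11}, since legs = 1.
Group A: {age=23, class=mammal, legs=1, mass=1}, since legs = 1.
Group B: {age=27, class=reptile, legs=5, mass=34}, since legs = 5.

Group A, Group A, Group B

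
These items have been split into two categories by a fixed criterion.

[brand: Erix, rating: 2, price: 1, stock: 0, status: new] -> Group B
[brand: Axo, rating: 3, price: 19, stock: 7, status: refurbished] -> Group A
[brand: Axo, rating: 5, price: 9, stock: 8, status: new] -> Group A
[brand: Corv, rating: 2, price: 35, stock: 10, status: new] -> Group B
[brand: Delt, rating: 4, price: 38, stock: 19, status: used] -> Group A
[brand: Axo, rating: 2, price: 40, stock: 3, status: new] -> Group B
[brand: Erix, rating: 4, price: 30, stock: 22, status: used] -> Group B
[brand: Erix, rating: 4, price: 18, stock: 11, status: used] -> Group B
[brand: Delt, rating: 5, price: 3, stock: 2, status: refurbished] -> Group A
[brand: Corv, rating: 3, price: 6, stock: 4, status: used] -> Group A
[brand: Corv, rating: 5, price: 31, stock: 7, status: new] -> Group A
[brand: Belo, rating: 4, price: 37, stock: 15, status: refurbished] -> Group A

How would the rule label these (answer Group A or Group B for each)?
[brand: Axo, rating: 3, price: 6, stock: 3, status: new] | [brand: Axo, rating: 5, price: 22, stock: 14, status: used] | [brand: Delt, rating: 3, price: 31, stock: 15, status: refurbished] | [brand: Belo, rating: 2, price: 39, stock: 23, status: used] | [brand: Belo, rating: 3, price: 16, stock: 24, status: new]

'Group A' ⟺ brand is not Erix AND rating ≥ 3.
[brand: Axo, rating: 3, price: 6, stock: 3, status: new] → brand is Axo, rating = 3 → Group A.
[brand: Axo, rating: 5, price: 22, stock: 14, status: used] → brand is Axo, rating = 5 → Group A.
[brand: Delt, rating: 3, price: 31, stock: 15, status: refurbished] → brand is Delt, rating = 3 → Group A.
[brand: Belo, rating: 2, price: 39, stock: 23, status: used] → brand is Belo, rating = 2 → Group B.
[brand: Belo, rating: 3, price: 16, stock: 24, status: new] → brand is Belo, rating = 3 → Group A.

Group A, Group A, Group A, Group B, Group A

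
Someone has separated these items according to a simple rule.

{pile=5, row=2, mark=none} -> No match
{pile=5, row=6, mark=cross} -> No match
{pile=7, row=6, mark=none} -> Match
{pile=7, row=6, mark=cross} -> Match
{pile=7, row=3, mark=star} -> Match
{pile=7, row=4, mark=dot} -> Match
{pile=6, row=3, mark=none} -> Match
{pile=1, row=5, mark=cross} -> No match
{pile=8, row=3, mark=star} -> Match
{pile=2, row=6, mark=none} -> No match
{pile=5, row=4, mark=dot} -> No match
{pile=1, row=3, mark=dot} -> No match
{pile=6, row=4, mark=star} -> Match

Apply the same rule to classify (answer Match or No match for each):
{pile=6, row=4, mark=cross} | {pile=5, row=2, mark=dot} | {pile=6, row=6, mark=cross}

The simplest hypothesis consistent with all the labels is: pile ≥ 6.

Match, No match, Match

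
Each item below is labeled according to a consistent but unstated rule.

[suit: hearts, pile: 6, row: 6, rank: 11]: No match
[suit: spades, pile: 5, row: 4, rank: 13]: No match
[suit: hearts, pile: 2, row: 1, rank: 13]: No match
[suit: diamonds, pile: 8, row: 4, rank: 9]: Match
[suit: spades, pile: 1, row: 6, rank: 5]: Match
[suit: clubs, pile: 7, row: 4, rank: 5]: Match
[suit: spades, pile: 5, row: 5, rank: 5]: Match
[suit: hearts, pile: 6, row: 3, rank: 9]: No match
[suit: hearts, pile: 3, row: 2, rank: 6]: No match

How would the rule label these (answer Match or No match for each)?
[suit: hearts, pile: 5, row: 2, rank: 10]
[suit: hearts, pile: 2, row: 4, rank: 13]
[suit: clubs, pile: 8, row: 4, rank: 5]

Every 'Match' example satisfies: rank ≤ 9 AND row ≥ 4. None of the 'No match' examples do.
[suit: hearts, pile: 5, row: 2, rank: 10]: No match (rank = 10, row = 2). [suit: hearts, pile: 2, row: 4, rank: 13]: No match (rank = 13, row = 4). [suit: clubs, pile: 8, row: 4, rank: 5]: Match (rank = 5, row = 4).

No match, No match, Match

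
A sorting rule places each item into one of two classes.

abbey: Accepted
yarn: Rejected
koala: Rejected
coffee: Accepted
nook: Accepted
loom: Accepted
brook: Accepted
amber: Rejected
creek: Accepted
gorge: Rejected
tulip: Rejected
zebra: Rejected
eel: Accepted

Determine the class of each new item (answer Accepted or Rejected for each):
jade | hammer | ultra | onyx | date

Rule: has a double letter. This holds for each 'Accepted' example and fails for each 'Rejected' one.
jade → no doubled letter → Rejected.
hammer → 'mm' doubled → Accepted.
ultra → no doubled letter → Rejected.
onyx → no doubled letter → Rejected.
date → no doubled letter → Rejected.

Rejected, Accepted, Rejected, Rejected, Rejected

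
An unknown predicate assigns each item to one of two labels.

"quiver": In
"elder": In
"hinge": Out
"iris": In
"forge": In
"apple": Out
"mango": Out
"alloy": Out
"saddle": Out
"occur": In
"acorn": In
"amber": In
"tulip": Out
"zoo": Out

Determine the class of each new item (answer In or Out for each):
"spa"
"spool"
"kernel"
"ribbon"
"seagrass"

Out, Out, In, In, In

The simplest hypothesis consistent with all the labels is: contains 'r'.
"spa" → no 'r' → Out.
"spool" → no 'r' → Out.
"kernel" → has 'r' → In.
"ribbon" → has 'r' → In.
"seagrass" → has 'r' → In.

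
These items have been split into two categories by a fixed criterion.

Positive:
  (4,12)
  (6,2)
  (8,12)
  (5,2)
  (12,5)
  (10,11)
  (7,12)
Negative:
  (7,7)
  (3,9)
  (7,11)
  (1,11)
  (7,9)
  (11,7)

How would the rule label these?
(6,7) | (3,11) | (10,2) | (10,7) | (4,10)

Positive, Negative, Positive, Positive, Positive

The pattern is that an item is 'Positive' exactly when: product is even.
(6,7): 6·7 = 42 — matches, so Positive. (3,11): 3·11 = 33 — does not satisfy this, so Negative. (10,2): 10·2 = 20 — matches, so Positive. (10,7): 10·7 = 70 — matches, so Positive. (4,10): 4·10 = 40 — matches, so Positive.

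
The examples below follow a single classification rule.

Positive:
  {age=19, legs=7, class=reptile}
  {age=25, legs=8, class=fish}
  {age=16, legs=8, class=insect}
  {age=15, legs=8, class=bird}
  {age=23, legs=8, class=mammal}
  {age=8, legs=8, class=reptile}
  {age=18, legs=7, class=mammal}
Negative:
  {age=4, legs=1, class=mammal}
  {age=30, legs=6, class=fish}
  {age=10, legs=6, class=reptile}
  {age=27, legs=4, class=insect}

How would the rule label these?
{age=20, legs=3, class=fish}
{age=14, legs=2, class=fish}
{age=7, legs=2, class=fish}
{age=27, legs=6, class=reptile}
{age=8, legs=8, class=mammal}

The simplest hypothesis consistent with all the labels is: legs ≥ 7.
{age=20, legs=3, class=fish}: legs = 3, does not satisfy this → Negative. {age=14, legs=2, class=fish}: legs = 2, does not satisfy this → Negative. {age=7, legs=2, class=fish}: legs = 2, does not satisfy this → Negative. {age=27, legs=6, class=reptile}: legs = 6, does not satisfy this → Negative. {age=8, legs=8, class=mammal}: legs = 8, satisfies this → Positive.

Negative, Negative, Negative, Negative, Positive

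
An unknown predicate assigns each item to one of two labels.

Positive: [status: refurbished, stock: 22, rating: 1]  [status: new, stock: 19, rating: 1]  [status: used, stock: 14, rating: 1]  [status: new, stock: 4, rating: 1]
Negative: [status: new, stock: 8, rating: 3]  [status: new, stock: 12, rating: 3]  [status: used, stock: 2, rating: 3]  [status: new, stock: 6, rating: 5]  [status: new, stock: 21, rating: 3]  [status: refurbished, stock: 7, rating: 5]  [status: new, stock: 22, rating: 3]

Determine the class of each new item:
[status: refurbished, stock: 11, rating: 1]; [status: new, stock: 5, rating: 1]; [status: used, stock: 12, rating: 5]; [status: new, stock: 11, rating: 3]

'Positive' ⟺ rating = 1.
Positive: [status: refurbished, stock: 11, rating: 1], since rating = 1. Positive: [status: new, stock: 5, rating: 1], since rating = 1. Negative: [status: used, stock: 12, rating: 5], since rating = 5. Negative: [status: new, stock: 11, rating: 3], since rating = 3.

Positive, Positive, Negative, Negative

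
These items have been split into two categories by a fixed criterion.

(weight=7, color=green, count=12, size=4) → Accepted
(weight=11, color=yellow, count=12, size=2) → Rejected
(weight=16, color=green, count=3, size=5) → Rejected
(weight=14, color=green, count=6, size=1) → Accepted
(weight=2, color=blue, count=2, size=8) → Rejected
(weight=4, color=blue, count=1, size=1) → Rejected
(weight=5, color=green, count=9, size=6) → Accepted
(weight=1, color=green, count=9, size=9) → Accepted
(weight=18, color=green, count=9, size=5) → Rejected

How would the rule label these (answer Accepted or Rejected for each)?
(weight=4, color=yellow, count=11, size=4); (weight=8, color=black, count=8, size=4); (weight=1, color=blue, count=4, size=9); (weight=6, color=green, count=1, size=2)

Rule: color is green AND weight ≤ 14. This holds for each 'Accepted' example and fails for each 'Rejected' one.

Rejected, Rejected, Rejected, Accepted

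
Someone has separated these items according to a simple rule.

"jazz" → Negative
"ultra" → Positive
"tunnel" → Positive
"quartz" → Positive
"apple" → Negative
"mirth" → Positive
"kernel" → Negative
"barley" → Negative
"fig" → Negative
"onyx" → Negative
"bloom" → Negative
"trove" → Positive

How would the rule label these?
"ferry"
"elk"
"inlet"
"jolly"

Negative, Negative, Positive, Negative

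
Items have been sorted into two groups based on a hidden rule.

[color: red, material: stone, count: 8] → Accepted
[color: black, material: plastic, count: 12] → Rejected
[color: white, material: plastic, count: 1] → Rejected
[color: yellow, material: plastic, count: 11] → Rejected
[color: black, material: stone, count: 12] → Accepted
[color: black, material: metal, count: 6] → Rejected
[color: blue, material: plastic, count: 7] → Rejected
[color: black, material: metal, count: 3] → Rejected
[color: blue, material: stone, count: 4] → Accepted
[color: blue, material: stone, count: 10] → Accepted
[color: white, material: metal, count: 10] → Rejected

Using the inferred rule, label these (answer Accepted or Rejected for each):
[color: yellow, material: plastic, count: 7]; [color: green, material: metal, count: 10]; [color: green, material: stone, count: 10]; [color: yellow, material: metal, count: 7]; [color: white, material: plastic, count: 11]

'Accepted' ⟺ material is stone.
[color: yellow, material: plastic, count: 7] — material is plastic, hence Rejected. [color: green, material: metal, count: 10] — material is metal, hence Rejected. [color: green, material: stone, count: 10] — material is stone, hence Accepted. [color: yellow, material: metal, count: 7] — material is metal, hence Rejected. [color: white, material: plastic, count: 11] — material is plastic, hence Rejected.

Rejected, Rejected, Accepted, Rejected, Rejected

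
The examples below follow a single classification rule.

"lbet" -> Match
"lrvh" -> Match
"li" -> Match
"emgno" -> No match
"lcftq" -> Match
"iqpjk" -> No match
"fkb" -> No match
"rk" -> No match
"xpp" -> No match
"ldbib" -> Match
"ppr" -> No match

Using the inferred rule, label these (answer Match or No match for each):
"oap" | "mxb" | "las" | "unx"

The distinguishing property — contains 'l' — holds for all the 'Match' cases and none of the 'No match' cases.
"oap" — no 'l', hence No match.
"mxb" — no 'l', hence No match.
"las" — has 'l', hence Match.
"unx" — no 'l', hence No match.

No match, No match, Match, No match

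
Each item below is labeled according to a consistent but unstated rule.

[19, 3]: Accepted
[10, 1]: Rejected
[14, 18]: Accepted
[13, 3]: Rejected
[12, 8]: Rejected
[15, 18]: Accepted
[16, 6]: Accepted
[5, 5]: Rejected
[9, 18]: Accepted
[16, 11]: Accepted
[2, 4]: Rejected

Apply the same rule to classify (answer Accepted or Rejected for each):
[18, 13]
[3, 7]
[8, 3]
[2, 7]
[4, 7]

Accepted, Rejected, Rejected, Rejected, Rejected

Every 'Accepted' example satisfies: sum ≥ 22. None of the 'Rejected' examples do.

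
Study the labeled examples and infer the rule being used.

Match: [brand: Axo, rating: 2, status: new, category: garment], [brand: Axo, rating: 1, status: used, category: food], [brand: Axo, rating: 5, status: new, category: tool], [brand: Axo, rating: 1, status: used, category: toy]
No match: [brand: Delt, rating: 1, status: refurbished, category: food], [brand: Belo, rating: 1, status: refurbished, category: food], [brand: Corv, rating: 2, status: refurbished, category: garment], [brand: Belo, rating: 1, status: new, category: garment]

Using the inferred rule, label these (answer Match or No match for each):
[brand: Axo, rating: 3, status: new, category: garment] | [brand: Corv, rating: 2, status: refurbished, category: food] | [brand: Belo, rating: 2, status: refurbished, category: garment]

Match, No match, No match

Comparing the two groups points to one rule — brand is Axo.
[brand: Axo, rating: 3, status: new, category: garment]: Match (brand is Axo). [brand: Corv, rating: 2, status: refurbished, category: food]: No match (brand is Corv). [brand: Belo, rating: 2, status: refurbished, category: garment]: No match (brand is Belo).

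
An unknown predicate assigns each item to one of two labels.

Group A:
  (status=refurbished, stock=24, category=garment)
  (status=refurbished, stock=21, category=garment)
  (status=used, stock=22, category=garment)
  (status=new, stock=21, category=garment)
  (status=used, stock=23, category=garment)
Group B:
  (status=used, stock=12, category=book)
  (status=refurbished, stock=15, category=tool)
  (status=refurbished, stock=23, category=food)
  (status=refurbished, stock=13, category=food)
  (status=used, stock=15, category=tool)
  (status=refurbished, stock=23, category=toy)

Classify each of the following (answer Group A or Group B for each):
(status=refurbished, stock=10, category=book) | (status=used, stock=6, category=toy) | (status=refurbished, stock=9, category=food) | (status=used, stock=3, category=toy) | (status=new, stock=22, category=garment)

One predicate separates the groups cleanly: category is garment.

Group B, Group B, Group B, Group B, Group A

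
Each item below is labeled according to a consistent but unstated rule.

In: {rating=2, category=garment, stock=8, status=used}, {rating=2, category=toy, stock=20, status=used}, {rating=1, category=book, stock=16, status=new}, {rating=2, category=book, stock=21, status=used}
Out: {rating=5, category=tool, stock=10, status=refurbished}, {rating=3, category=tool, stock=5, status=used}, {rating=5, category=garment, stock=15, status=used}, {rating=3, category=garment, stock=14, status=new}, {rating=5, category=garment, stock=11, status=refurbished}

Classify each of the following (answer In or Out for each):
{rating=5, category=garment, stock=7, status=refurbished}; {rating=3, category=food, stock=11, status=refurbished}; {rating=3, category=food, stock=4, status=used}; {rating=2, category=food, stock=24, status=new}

Out, Out, Out, In

The classifier is using: rating ≤ 2.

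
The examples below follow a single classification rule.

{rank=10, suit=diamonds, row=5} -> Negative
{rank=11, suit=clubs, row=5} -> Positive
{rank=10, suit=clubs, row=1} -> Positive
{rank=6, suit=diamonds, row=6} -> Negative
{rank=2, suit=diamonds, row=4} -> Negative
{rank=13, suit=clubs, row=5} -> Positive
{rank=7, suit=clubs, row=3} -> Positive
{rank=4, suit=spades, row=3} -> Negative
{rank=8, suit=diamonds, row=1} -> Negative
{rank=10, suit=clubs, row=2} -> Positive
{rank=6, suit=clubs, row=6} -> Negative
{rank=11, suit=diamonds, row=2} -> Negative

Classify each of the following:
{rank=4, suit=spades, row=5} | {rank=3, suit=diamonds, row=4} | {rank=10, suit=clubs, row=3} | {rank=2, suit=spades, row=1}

Negative, Negative, Positive, Negative

The classifier is using: suit is clubs AND row ≤ 5.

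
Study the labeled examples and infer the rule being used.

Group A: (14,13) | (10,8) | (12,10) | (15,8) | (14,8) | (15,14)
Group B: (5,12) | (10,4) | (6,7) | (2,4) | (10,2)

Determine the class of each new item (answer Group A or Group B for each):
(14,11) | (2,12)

Group A, Group B

A rule that fits every label: sum ≥ 18 — true of each 'Group A' example, false of each 'Group B' one.
Group A: (14,11), since 14+11 = 25.
Group B: (2,12), since 2+12 = 14.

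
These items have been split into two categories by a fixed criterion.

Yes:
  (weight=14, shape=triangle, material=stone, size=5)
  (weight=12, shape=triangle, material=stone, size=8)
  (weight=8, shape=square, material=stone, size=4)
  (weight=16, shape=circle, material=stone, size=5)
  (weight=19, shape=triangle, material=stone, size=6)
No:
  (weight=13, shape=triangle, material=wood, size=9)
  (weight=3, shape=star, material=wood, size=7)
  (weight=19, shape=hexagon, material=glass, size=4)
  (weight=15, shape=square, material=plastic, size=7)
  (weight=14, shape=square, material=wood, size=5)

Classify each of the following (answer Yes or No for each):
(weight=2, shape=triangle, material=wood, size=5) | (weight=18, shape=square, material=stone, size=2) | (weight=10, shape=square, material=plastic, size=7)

No, Yes, No

Rule: material is stone. This holds for each 'Yes' example and fails for each 'No' one.
(weight=2, shape=triangle, material=wood, size=5) — material is wood, hence No. (weight=18, shape=square, material=stone, size=2) — material is stone, hence Yes. (weight=10, shape=square, material=plastic, size=7) — material is plastic, hence No.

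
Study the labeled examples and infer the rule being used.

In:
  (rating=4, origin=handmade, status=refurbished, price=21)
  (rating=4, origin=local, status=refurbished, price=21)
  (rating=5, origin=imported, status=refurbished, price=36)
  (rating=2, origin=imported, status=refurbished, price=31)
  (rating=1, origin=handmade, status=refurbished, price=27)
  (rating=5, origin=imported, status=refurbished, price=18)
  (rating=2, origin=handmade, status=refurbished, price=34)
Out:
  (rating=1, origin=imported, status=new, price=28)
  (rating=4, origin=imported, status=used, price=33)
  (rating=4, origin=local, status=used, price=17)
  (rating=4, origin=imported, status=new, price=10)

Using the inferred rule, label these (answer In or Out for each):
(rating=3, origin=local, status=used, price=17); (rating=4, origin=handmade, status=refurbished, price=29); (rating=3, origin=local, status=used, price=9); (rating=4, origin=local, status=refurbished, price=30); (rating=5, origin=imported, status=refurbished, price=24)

Out, In, Out, In, In

All 'In' examples share one property — status is refurbished — and every 'Out' example lacks it.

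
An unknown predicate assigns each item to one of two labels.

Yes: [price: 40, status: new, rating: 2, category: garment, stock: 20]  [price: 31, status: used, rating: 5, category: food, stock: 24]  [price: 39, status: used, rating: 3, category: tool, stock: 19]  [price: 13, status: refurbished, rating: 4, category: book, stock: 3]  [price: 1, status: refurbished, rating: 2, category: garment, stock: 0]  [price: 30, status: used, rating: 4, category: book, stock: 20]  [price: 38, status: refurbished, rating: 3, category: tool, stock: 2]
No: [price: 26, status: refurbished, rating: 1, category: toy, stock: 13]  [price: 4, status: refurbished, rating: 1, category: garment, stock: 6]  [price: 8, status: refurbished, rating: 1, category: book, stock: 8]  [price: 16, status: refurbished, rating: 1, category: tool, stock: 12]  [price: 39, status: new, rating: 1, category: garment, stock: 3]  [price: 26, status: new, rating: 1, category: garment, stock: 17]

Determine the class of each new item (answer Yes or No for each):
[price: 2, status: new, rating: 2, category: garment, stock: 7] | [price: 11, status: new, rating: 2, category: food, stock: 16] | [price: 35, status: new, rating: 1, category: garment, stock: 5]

The classifier is using: rating ≥ 2.
Yes: [price: 2, status: new, rating: 2, category: garment, stock: 7], since rating = 2. Yes: [price: 11, status: new, rating: 2, category: food, stock: 16], since rating = 2. No: [price: 35, status: new, rating: 1, category: garment, stock: 5], since rating = 1.

Yes, Yes, No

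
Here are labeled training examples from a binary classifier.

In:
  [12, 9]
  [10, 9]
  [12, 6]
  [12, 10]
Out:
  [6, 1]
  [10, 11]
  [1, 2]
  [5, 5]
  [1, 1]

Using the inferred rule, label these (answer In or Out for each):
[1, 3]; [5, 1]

'In' ⟺ first > second AND sum ≥ 10.
[1, 3]: 1 < 3, 1+3 = 4, does not pass → Out.
[5, 1]: 5 > 1, 5+1 = 6, does not pass → Out.

Out, Out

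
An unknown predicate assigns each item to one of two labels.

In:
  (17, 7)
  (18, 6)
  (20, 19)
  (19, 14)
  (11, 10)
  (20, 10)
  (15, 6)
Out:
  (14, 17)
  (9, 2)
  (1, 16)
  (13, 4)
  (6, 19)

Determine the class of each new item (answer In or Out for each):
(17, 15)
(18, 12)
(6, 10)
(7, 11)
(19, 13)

All 'In' examples share one property — first > second AND sum ≥ 21 — and every 'Out' example lacks it.
(17, 15): In (17 > 15, 17+15 = 32). (18, 12): In (18 > 12, 18+12 = 30). (6, 10): Out (6 < 10, 6+10 = 16). (7, 11): Out (7 < 11, 7+11 = 18). (19, 13): In (19 > 13, 19+13 = 32).

In, In, Out, Out, In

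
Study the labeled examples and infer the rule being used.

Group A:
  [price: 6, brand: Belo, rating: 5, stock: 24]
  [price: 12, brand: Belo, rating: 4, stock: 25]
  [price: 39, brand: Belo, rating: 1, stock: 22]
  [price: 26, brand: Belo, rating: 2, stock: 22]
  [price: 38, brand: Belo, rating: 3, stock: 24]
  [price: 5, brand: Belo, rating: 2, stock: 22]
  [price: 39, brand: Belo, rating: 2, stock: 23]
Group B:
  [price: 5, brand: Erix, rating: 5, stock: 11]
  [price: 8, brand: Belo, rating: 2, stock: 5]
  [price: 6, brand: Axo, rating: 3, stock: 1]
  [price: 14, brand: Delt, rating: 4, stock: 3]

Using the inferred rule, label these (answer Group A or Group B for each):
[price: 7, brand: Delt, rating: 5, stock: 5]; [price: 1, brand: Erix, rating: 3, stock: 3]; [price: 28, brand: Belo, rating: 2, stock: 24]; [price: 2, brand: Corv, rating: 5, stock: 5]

Group B, Group B, Group A, Group B

One predicate separates the groups cleanly: stock ≥ 22.
[price: 7, brand: Delt, rating: 5, stock: 5]: stock = 5, doesn't match → Group B.
[price: 1, brand: Erix, rating: 3, stock: 3]: stock = 3, doesn't match → Group B.
[price: 28, brand: Belo, rating: 2, stock: 24]: stock = 24, meets the rule → Group A.
[price: 2, brand: Corv, rating: 5, stock: 5]: stock = 5, doesn't match → Group B.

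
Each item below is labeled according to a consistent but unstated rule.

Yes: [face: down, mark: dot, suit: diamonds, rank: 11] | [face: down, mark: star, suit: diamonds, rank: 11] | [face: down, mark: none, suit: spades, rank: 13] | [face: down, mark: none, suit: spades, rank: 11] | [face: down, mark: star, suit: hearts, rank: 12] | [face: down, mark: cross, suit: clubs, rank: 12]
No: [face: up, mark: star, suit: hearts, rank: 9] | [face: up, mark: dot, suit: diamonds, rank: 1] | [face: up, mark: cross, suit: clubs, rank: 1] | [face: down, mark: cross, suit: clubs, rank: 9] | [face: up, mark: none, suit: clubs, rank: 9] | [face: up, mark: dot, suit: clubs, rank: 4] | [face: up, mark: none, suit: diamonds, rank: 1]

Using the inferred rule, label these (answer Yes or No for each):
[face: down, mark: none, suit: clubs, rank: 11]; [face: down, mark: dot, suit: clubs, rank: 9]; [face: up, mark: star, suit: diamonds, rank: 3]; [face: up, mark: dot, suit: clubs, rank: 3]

Yes, No, No, No

The pattern is that an item is 'Yes' exactly when: rank ≥ 11.
Yes: [face: down, mark: none, suit: clubs, rank: 11], since rank = 11.
No: [face: down, mark: dot, suit: clubs, rank: 9], since rank = 9.
No: [face: up, mark: star, suit: diamonds, rank: 3], since rank = 3.
No: [face: up, mark: dot, suit: clubs, rank: 3], since rank = 3.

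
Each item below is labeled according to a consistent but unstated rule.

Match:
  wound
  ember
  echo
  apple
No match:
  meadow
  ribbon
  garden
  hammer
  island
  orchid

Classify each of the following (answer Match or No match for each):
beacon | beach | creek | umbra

No match, Match, Match, Match

Rule: length ≤ 5. This holds for each 'Match' example and fails for each 'No match' one.
beacon → length 6 → No match. beach → length 5 → Match. creek → length 5 → Match. umbra → length 5 → Match.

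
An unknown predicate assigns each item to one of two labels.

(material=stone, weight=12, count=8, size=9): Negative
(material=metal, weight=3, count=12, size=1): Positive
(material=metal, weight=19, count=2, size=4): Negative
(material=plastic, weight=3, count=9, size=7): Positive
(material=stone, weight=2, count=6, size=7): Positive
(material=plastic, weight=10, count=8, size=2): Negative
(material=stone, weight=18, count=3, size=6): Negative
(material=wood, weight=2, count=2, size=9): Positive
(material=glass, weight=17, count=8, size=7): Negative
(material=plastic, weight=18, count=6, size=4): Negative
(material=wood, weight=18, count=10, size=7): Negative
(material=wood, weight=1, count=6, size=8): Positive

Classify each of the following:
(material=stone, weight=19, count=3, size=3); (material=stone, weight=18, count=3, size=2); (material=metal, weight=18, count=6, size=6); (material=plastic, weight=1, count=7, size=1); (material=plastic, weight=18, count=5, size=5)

Negative, Negative, Negative, Positive, Negative

Every 'Positive' example satisfies: weight ≤ 3. None of the 'Negative' examples do.
(material=stone, weight=19, count=3, size=3): Negative (weight = 19). (material=stone, weight=18, count=3, size=2): Negative (weight = 18). (material=metal, weight=18, count=6, size=6): Negative (weight = 18). (material=plastic, weight=1, count=7, size=1): Positive (weight = 1). (material=plastic, weight=18, count=5, size=5): Negative (weight = 18).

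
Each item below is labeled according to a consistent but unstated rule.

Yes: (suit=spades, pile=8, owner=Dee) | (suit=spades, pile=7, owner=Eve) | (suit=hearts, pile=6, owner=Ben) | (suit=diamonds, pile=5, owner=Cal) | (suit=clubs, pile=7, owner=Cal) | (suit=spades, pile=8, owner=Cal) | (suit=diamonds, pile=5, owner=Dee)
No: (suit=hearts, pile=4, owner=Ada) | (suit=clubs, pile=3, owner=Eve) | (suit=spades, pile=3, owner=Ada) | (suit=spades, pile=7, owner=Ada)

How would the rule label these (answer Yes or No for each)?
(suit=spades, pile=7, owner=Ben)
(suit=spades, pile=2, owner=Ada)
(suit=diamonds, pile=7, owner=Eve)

The common property of the 'Yes' items is: owner is not Ada AND pile ≥ 4. No 'No' item has it.
(suit=spades, pile=7, owner=Ben): Yes (owner is Ben, pile = 7). (suit=spades, pile=2, owner=Ada): No (owner is Ada, pile = 2). (suit=diamonds, pile=7, owner=Eve): Yes (owner is Eve, pile = 7).

Yes, No, Yes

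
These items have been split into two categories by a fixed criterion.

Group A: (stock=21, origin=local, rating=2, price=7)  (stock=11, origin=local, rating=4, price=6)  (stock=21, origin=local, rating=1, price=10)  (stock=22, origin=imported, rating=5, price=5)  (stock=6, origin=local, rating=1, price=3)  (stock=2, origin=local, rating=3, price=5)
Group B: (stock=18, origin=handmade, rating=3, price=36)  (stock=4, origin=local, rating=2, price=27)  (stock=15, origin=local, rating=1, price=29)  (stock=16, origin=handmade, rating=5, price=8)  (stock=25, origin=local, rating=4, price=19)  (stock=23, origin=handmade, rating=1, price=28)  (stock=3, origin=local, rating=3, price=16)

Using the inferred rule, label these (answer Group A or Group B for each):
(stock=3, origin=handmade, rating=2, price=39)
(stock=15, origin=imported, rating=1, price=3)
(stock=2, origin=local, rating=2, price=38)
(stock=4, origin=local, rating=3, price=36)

A rule that fits every label: price ≤ 7 OR price = 10 — true of each 'Group A' example, false of each 'Group B' one.
(stock=3, origin=handmade, rating=2, price=39) — price = 39, hence Group B.
(stock=15, origin=imported, rating=1, price=3) — price = 3, hence Group A.
(stock=2, origin=local, rating=2, price=38) — price = 38, hence Group B.
(stock=4, origin=local, rating=3, price=36) — price = 36, hence Group B.

Group B, Group A, Group B, Group B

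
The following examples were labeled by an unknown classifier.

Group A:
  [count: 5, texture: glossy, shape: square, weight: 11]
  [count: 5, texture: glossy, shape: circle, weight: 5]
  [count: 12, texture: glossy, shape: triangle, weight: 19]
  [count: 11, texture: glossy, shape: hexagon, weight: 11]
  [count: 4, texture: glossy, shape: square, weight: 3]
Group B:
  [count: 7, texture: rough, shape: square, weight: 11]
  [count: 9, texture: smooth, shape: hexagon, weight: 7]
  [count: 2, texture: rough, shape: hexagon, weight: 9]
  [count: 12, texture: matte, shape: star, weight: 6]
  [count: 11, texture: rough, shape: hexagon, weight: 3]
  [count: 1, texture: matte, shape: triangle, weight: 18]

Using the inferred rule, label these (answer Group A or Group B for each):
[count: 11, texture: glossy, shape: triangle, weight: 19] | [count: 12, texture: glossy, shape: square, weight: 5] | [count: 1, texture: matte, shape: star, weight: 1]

Group A, Group A, Group B

Checking candidate rules against both groups, what survives is: texture is glossy.
[count: 11, texture: glossy, shape: triangle, weight: 19] — texture is glossy, hence Group A. [count: 12, texture: glossy, shape: square, weight: 5] — texture is glossy, hence Group A. [count: 1, texture: matte, shape: star, weight: 1] — texture is matte, hence Group B.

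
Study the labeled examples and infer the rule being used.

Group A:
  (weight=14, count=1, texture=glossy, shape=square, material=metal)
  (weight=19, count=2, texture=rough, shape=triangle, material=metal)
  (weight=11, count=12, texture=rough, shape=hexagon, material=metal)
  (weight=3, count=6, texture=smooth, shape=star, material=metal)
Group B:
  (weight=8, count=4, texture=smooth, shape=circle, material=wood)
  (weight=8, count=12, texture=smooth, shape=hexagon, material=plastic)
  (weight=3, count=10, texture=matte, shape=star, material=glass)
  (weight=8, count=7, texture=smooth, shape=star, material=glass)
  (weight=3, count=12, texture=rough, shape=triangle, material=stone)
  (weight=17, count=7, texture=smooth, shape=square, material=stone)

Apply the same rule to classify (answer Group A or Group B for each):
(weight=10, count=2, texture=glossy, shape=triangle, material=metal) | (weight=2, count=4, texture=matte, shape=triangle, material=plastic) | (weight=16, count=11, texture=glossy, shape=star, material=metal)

Group A, Group B, Group A

One predicate separates the groups cleanly: material is metal.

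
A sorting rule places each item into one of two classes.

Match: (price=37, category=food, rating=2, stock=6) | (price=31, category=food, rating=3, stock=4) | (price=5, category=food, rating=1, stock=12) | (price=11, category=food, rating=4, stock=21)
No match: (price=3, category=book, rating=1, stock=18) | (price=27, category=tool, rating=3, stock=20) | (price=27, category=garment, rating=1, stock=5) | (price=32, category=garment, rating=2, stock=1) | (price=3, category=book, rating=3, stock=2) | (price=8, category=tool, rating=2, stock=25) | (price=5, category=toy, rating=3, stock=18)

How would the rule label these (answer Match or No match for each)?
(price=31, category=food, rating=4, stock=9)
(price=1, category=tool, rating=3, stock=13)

Rule: category is food. This holds for each 'Match' example and fails for each 'No match' one.
(price=31, category=food, rating=4, stock=9): category is food, satisfies this → Match. (price=1, category=tool, rating=3, stock=13): category is tool, fails the rule → No match.

Match, No match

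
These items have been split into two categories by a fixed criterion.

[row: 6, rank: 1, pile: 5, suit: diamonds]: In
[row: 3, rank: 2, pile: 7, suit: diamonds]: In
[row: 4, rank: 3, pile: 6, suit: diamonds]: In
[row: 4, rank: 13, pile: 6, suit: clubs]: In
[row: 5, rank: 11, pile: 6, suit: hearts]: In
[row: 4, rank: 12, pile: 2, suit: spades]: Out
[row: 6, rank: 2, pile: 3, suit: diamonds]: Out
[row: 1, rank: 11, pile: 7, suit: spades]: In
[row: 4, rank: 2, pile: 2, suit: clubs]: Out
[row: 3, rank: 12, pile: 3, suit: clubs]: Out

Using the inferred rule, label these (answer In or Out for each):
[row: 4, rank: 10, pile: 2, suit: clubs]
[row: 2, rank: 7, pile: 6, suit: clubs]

Out, In

One predicate separates the groups cleanly: pile ≥ 5.
[row: 4, rank: 10, pile: 2, suit: clubs]: pile = 2, does not fit → Out.
[row: 2, rank: 7, pile: 6, suit: clubs]: pile = 6, passes → In.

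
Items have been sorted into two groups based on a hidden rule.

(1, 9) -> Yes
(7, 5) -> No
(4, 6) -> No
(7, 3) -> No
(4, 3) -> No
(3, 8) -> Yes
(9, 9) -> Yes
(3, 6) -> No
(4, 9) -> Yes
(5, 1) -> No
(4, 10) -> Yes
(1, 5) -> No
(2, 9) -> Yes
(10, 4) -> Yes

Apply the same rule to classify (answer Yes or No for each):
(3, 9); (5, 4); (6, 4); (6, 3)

Yes, No, No, No

'Yes' ⟺ max ≥ 8.
(3, 9) — max 9, hence Yes.
(5, 4) — max 5, hence No.
(6, 4) — max 6, hence No.
(6, 3) — max 6, hence No.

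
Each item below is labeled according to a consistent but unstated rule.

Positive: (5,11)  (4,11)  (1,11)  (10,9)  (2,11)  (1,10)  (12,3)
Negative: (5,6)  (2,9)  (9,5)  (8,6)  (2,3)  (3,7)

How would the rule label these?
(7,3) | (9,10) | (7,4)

The classifier is using: max ≥ 10.
Negative: (7,3), since max 7. Positive: (9,10), since max 10. Negative: (7,4), since max 7.

Negative, Positive, Negative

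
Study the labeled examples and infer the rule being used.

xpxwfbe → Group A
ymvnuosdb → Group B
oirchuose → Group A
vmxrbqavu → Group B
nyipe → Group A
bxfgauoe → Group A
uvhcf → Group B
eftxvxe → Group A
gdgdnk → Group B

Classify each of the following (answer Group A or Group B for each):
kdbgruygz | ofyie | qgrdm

The rule appears to be: contains 'e'.

Group B, Group A, Group B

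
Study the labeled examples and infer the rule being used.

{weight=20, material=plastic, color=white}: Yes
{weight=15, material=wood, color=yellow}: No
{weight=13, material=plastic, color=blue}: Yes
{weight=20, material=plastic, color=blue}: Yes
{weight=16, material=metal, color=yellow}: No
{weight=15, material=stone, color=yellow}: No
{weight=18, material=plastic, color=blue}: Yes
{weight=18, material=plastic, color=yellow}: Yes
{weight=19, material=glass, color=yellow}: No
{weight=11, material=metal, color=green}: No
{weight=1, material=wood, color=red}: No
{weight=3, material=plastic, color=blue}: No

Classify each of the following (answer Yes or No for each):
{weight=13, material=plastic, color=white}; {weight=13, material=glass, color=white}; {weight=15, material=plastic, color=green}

'Yes' ⟺ material is plastic AND weight ≥ 11.
{weight=13, material=plastic, color=white}: material is plastic, weight = 13 — has this property, so Yes. {weight=13, material=glass, color=white}: material is glass, weight = 13 — doesn't match, so No. {weight=15, material=plastic, color=green}: material is plastic, weight = 15 — has this property, so Yes.

Yes, No, Yes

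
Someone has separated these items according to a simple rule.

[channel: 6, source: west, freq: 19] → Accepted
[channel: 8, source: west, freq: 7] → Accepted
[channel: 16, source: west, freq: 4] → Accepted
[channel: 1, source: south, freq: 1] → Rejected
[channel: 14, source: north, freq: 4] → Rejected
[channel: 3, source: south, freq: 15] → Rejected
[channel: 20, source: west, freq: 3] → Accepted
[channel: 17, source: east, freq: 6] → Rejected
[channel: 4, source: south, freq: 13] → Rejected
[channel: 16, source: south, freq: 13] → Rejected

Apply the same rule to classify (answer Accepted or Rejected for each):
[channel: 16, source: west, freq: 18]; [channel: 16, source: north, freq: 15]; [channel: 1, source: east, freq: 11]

A rule that fits every label: source is west — true of each 'Accepted' example, false of each 'Rejected' one.
[channel: 16, source: west, freq: 18] → source is west → Accepted. [channel: 16, source: north, freq: 15] → source is north → Rejected. [channel: 1, source: east, freq: 11] → source is east → Rejected.

Accepted, Rejected, Rejected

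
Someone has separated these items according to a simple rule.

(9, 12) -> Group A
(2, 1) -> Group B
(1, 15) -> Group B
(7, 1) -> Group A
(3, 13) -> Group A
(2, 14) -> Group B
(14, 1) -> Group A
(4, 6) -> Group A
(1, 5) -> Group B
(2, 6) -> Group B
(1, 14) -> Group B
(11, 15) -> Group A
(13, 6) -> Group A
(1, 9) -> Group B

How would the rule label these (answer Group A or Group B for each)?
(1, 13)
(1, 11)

The rule appears to be: first ≥ 3.
(1, 13): first 1, lacks this property → Group B.
(1, 11): first 1, lacks this property → Group B.

Group B, Group B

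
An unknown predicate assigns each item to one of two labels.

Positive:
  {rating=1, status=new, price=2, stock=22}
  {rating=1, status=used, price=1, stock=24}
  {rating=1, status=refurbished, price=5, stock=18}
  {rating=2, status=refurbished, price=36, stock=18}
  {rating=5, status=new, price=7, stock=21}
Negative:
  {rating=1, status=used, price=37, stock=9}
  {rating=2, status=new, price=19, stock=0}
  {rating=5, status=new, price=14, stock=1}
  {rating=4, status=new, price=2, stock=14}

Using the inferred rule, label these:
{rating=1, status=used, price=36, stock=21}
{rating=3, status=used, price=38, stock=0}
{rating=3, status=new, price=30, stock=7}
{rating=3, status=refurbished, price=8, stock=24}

Every 'Positive' example satisfies: stock ≥ 18. None of the 'Negative' examples do.
{rating=1, status=used, price=36, stock=21} — stock = 21, hence Positive.
{rating=3, status=used, price=38, stock=0} — stock = 0, hence Negative.
{rating=3, status=new, price=30, stock=7} — stock = 7, hence Negative.
{rating=3, status=refurbished, price=8, stock=24} — stock = 24, hence Positive.

Positive, Negative, Negative, Positive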